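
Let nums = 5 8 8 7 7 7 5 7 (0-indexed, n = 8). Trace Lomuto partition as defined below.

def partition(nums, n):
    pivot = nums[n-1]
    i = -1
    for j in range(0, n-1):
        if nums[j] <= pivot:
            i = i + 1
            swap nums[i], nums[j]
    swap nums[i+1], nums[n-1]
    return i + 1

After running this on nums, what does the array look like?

pivot = nums[7] = 7; i = -1
j=0: nums[0]=5 ≤ 7 → i=0, swap nums[0],nums[0] (no change) → 5 8 8 7 7 7 5 7
j=1: nums[1]=8 > 7 → no swap
j=2: nums[2]=8 > 7 → no swap
j=3: nums[3]=7 ≤ 7 → i=1, swap nums[1],nums[3] → 5 7 8 8 7 7 5 7
j=4: nums[4]=7 ≤ 7 → i=2, swap nums[2],nums[4] → 5 7 7 8 8 7 5 7
j=5: nums[5]=7 ≤ 7 → i=3, swap nums[3],nums[5] → 5 7 7 7 8 8 5 7
j=6: nums[6]=5 ≤ 7 → i=4, swap nums[4],nums[6] → 5 7 7 7 5 8 8 7
final swap nums[5],nums[7] → 5 7 7 7 5 7 8 8; return 5

5 7 7 7 5 7 8 8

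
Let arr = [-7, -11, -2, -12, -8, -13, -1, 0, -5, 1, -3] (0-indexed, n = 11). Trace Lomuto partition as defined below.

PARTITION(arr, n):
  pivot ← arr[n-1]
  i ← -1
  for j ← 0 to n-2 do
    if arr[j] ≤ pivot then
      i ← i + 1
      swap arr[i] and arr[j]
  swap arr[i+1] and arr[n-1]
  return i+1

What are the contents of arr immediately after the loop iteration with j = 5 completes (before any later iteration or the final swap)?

[-7, -11, -12, -8, -13, -2, -1, 0, -5, 1, -3]

pivot = arr[10] = -3; i = -1
j=0: arr[0]=-7 ≤ -3 → i=0, swap arr[0],arr[0] (no change) → [-7, -11, -2, -12, -8, -13, -1, 0, -5, 1, -3]
j=1: arr[1]=-11 ≤ -3 → i=1, swap arr[1],arr[1] (no change) → [-7, -11, -2, -12, -8, -13, -1, 0, -5, 1, -3]
j=2: arr[2]=-2 > -3 → no swap
j=3: arr[3]=-12 ≤ -3 → i=2, swap arr[2],arr[3] → [-7, -11, -12, -2, -8, -13, -1, 0, -5, 1, -3]
j=4: arr[4]=-8 ≤ -3 → i=3, swap arr[3],arr[4] → [-7, -11, -12, -8, -2, -13, -1, 0, -5, 1, -3]
j=5: arr[5]=-13 ≤ -3 → i=4, swap arr[4],arr[5] → [-7, -11, -12, -8, -13, -2, -1, 0, -5, 1, -3]
(after j=5) arr = [-7, -11, -12, -8, -13, -2, -1, 0, -5, 1, -3]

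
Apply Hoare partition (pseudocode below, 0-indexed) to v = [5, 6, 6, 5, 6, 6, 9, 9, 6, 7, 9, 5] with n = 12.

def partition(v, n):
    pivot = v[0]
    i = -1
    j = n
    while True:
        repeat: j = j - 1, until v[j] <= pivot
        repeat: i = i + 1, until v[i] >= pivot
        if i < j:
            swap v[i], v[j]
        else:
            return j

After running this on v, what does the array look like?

[5, 5, 6, 6, 6, 6, 9, 9, 6, 7, 9, 5]

pivot = v[0] = 5; i = -1, j = 12
j→11 (v[11]=5≤5), i→0 (v[0]=5≥5); i<j, swap → [5, 6, 6, 5, 6, 6, 9, 9, 6, 7, 9, 5]
j→3 (v[3]=5≤5), i→1 (v[1]=6≥5); i<j, swap → [5, 5, 6, 6, 6, 6, 9, 9, 6, 7, 9, 5]
j→1, i→2; i≥j, return j=1. v = [5, 5, 6, 6, 6, 6, 9, 9, 6, 7, 9, 5]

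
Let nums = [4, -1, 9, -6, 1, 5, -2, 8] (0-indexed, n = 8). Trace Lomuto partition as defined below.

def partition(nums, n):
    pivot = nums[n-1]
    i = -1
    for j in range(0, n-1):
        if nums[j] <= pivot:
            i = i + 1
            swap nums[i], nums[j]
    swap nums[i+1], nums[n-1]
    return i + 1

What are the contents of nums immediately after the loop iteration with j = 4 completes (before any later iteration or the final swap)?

[4, -1, -6, 1, 9, 5, -2, 8]

pivot = nums[7] = 8; i = -1
j=0: nums[0]=4 ≤ 8 → i=0, swap nums[0],nums[0] (no change) → [4, -1, 9, -6, 1, 5, -2, 8]
j=1: nums[1]=-1 ≤ 8 → i=1, swap nums[1],nums[1] (no change) → [4, -1, 9, -6, 1, 5, -2, 8]
j=2: nums[2]=9 > 8 → no swap
j=3: nums[3]=-6 ≤ 8 → i=2, swap nums[2],nums[3] → [4, -1, -6, 9, 1, 5, -2, 8]
j=4: nums[4]=1 ≤ 8 → i=3, swap nums[3],nums[4] → [4, -1, -6, 1, 9, 5, -2, 8]
(after j=4) nums = [4, -1, -6, 1, 9, 5, -2, 8]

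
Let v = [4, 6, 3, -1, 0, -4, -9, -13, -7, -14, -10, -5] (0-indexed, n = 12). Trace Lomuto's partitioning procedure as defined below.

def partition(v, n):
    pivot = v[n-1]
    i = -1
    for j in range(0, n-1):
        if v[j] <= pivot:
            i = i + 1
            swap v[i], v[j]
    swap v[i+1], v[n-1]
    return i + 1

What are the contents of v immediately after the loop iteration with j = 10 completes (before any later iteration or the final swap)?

[-9, -13, -7, -14, -10, -4, 4, 6, 3, -1, 0, -5]

pivot=-5, i=-1
j=0: 4>-5, skip
j=1: 6>-5, skip
j=2: 3>-5, skip
j=3: -1>-5, skip
j=4: 0>-5, skip
j=5: -4>-5, skip
j=6: -9≤-5, i=0, swap(0,6) ⇒ [-9, 6, 3, -1, 0, -4, 4, -13, -7, -14, -10, -5]
j=7: -13≤-5, i=1, swap(1,7) ⇒ [-9, -13, 3, -1, 0, -4, 4, 6, -7, -14, -10, -5]
j=8: -7≤-5, i=2, swap(2,8) ⇒ [-9, -13, -7, -1, 0, -4, 4, 6, 3, -14, -10, -5]
j=9: -14≤-5, i=3, swap(3,9) ⇒ [-9, -13, -7, -14, 0, -4, 4, 6, 3, -1, -10, -5]
j=10: -10≤-5, i=4, swap(4,10) ⇒ [-9, -13, -7, -14, -10, -4, 4, 6, 3, -1, 0, -5]
(after j=10) v = [-9, -13, -7, -14, -10, -4, 4, 6, 3, -1, 0, -5]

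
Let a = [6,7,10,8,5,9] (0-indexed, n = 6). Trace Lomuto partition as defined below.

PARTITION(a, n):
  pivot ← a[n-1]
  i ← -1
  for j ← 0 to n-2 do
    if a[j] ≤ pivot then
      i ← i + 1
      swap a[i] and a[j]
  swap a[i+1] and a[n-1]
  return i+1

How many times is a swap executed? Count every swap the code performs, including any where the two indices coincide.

pivot = a[5] = 9; i = -1
j=0: a[0]=6 ≤ 9 → i=0, swap a[0],a[0] (no change) → [6,7,10,8,5,9]
j=1: a[1]=7 ≤ 9 → i=1, swap a[1],a[1] (no change) → [6,7,10,8,5,9]
j=2: a[2]=10 > 9 → no swap
j=3: a[3]=8 ≤ 9 → i=2, swap a[2],a[3] → [6,7,8,10,5,9]
j=4: a[4]=5 ≤ 9 → i=3, swap a[3],a[4] → [6,7,8,5,10,9]
final swap a[4],a[5] → [6,7,8,5,9,10]; return 4

5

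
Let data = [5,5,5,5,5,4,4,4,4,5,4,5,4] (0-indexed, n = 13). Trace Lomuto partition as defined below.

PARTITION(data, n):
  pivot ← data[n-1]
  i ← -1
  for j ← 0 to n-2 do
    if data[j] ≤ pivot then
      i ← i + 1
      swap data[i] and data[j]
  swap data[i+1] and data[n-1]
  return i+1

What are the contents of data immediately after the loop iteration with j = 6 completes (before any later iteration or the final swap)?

pivot=4, i=-1
j=0: 5>4, skip
j=1: 5>4, skip
j=2: 5>4, skip
j=3: 5>4, skip
j=4: 5>4, skip
j=5: 4≤4, i=0, swap(0,5) ⇒ [4,5,5,5,5,5,4,4,4,5,4,5,4]
j=6: 4≤4, i=1, swap(1,6) ⇒ [4,4,5,5,5,5,5,4,4,5,4,5,4]
(after j=6) data = [4,4,5,5,5,5,5,4,4,5,4,5,4]

[4,4,5,5,5,5,5,4,4,5,4,5,4]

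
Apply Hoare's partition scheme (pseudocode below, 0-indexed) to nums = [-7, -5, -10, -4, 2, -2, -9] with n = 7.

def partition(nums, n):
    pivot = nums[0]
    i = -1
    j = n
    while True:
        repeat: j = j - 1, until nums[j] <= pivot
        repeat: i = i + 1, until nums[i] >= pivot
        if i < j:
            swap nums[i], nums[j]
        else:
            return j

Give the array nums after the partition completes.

[-9, -10, -5, -4, 2, -2, -7]

pivot=-7
j stops at 6 (-9), i stops at 0 (-7); swap ⇒ [-9, -5, -10, -4, 2, -2, -7]
j stops at 2 (-10), i stops at 1 (-5); swap ⇒ [-9, -10, -5, -4, 2, -2, -7]
j stops at 1, i stops at 2; i≥j ⇒ return 1. nums=[-9, -10, -5, -4, 2, -2, -7]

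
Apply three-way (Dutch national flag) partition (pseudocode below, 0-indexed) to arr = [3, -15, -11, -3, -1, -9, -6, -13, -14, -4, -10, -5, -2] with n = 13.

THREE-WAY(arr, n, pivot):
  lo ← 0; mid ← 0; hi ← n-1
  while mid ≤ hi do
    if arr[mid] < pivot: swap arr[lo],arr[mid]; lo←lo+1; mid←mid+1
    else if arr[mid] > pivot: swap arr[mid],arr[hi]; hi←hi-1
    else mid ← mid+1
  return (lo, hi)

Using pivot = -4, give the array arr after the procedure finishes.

[-5, -15, -11, -10, -9, -6, -13, -14, -4, -1, -3, -2, 3]

pivot = -4; lo=0, mid=0, hi=12
arr[mid]=3>-4: swap arr[0],arr[12]; hi=11 → [-2, -15, -11, -3, -1, -9, -6, -13, -14, -4, -10, -5, 3]
arr[mid]=-2>-4: swap arr[0],arr[11]; hi=10 → [-5, -15, -11, -3, -1, -9, -6, -13, -14, -4, -10, -2, 3]
arr[mid]=-5<-4: swap arr[0],arr[0]; lo=1,mid=1 → [-5, -15, -11, -3, -1, -9, -6, -13, -14, -4, -10, -2, 3]
arr[mid]=-15<-4: swap arr[1],arr[1]; lo=2,mid=2 → [-5, -15, -11, -3, -1, -9, -6, -13, -14, -4, -10, -2, 3]
arr[mid]=-11<-4: swap arr[2],arr[2]; lo=3,mid=3 → [-5, -15, -11, -3, -1, -9, -6, -13, -14, -4, -10, -2, 3]
arr[mid]=-3>-4: swap arr[3],arr[10]; hi=9 → [-5, -15, -11, -10, -1, -9, -6, -13, -14, -4, -3, -2, 3]
arr[mid]=-10<-4: swap arr[3],arr[3]; lo=4,mid=4 → [-5, -15, -11, -10, -1, -9, -6, -13, -14, -4, -3, -2, 3]
arr[mid]=-1>-4: swap arr[4],arr[9]; hi=8 → [-5, -15, -11, -10, -4, -9, -6, -13, -14, -1, -3, -2, 3]
arr[mid]=-4=-4: mid=5
arr[mid]=-9<-4: swap arr[4],arr[5]; lo=5,mid=6 → [-5, -15, -11, -10, -9, -4, -6, -13, -14, -1, -3, -2, 3]
arr[mid]=-6<-4: swap arr[5],arr[6]; lo=6,mid=7 → [-5, -15, -11, -10, -9, -6, -4, -13, -14, -1, -3, -2, 3]
arr[mid]=-13<-4: swap arr[6],arr[7]; lo=7,mid=8 → [-5, -15, -11, -10, -9, -6, -13, -4, -14, -1, -3, -2, 3]
arr[mid]=-14<-4: swap arr[7],arr[8]; lo=8,mid=9 → [-5, -15, -11, -10, -9, -6, -13, -14, -4, -1, -3, -2, 3]
end: lo=8, hi=8; arr = [-5, -15, -11, -10, -9, -6, -13, -14, -4, -1, -3, -2, 3]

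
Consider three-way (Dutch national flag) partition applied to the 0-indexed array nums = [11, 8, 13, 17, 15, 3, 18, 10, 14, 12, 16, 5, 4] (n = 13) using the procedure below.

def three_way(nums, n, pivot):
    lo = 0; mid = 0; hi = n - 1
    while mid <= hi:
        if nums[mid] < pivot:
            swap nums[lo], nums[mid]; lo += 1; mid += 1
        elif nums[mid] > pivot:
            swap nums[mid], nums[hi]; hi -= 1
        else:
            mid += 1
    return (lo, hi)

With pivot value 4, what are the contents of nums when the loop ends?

lo=0 mid=0 hi=12
11>4: swap(0,12), hi=11 ⇒ [4, 8, 13, 17, 15, 3, 18, 10, 14, 12, 16, 5, 11]
4=4: mid=1
8>4: swap(1,11), hi=10 ⇒ [4, 5, 13, 17, 15, 3, 18, 10, 14, 12, 16, 8, 11]
5>4: swap(1,10), hi=9 ⇒ [4, 16, 13, 17, 15, 3, 18, 10, 14, 12, 5, 8, 11]
16>4: swap(1,9), hi=8 ⇒ [4, 12, 13, 17, 15, 3, 18, 10, 14, 16, 5, 8, 11]
12>4: swap(1,8), hi=7 ⇒ [4, 14, 13, 17, 15, 3, 18, 10, 12, 16, 5, 8, 11]
14>4: swap(1,7), hi=6 ⇒ [4, 10, 13, 17, 15, 3, 18, 14, 12, 16, 5, 8, 11]
10>4: swap(1,6), hi=5 ⇒ [4, 18, 13, 17, 15, 3, 10, 14, 12, 16, 5, 8, 11]
18>4: swap(1,5), hi=4 ⇒ [4, 3, 13, 17, 15, 18, 10, 14, 12, 16, 5, 8, 11]
3<4: swap(0,1), lo=1 mid=2 ⇒ [3, 4, 13, 17, 15, 18, 10, 14, 12, 16, 5, 8, 11]
13>4: swap(2,4), hi=3 ⇒ [3, 4, 15, 17, 13, 18, 10, 14, 12, 16, 5, 8, 11]
15>4: swap(2,3), hi=2 ⇒ [3, 4, 17, 15, 13, 18, 10, 14, 12, 16, 5, 8, 11]
17>4: swap(2,2), hi=1 ⇒ [3, 4, 17, 15, 13, 18, 10, 14, 12, 16, 5, 8, 11]
done. lo=1 hi=1; nums=[3, 4, 17, 15, 13, 18, 10, 14, 12, 16, 5, 8, 11]

[3, 4, 17, 15, 13, 18, 10, 14, 12, 16, 5, 8, 11]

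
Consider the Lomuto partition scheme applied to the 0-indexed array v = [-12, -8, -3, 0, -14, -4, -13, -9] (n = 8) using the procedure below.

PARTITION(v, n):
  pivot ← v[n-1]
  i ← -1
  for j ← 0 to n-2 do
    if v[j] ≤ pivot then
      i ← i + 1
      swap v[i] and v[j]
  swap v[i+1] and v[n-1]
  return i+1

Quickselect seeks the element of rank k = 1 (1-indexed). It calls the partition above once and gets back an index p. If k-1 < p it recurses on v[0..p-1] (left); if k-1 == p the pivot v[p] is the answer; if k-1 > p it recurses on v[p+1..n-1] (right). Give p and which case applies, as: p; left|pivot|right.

3; left

pivot = v[7] = -9; i = -1
j=0: v[0]=-12 ≤ -9 → i=0, swap v[0],v[0] (no change) → [-12, -8, -3, 0, -14, -4, -13, -9]
j=1: v[1]=-8 > -9 → no swap
j=2: v[2]=-3 > -9 → no swap
j=3: v[3]=0 > -9 → no swap
j=4: v[4]=-14 ≤ -9 → i=1, swap v[1],v[4] → [-12, -14, -3, 0, -8, -4, -13, -9]
j=5: v[5]=-4 > -9 → no swap
j=6: v[6]=-13 ≤ -9 → i=2, swap v[2],v[6] → [-12, -14, -13, 0, -8, -4, -3, -9]
final swap v[3],v[7] → [-12, -14, -13, -9, -8, -4, -3, 0]; return 3
p = 3; k-1 = 0 < 3 ⇒ left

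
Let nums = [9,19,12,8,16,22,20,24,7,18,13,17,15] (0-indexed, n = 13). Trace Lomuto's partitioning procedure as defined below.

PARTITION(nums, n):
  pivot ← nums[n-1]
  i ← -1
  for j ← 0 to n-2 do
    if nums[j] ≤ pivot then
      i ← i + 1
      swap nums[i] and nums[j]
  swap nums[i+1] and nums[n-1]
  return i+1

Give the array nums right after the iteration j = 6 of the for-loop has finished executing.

[9,12,8,19,16,22,20,24,7,18,13,17,15]

pivot=15, i=-1
j=0: 9≤15, i=0, swap(0,0) ⇒ [9,19,12,8,16,22,20,24,7,18,13,17,15]
j=1: 19>15, skip
j=2: 12≤15, i=1, swap(1,2) ⇒ [9,12,19,8,16,22,20,24,7,18,13,17,15]
j=3: 8≤15, i=2, swap(2,3) ⇒ [9,12,8,19,16,22,20,24,7,18,13,17,15]
j=4: 16>15, skip
j=5: 22>15, skip
j=6: 20>15, skip
(after j=6) nums = [9,12,8,19,16,22,20,24,7,18,13,17,15]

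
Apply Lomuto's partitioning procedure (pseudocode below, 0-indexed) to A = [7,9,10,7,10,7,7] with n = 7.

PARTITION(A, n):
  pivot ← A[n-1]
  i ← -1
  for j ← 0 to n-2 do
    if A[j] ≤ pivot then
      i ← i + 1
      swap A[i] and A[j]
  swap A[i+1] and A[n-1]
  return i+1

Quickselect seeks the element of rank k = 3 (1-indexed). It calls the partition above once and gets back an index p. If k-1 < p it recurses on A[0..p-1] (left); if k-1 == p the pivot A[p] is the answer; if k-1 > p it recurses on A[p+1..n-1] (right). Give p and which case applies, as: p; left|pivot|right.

pivot=7, i=-1
j=0: 7≤7, i=0, swap(0,0) ⇒ [7,9,10,7,10,7,7]
j=1: 9>7, skip
j=2: 10>7, skip
j=3: 7≤7, i=1, swap(1,3) ⇒ [7,7,10,9,10,7,7]
j=4: 10>7, skip
j=5: 7≤7, i=2, swap(2,5) ⇒ [7,7,7,9,10,10,7]
swap(3,6) ⇒ [7,7,7,7,10,10,9]; return 3
p = 3; k-1 = 2 < 3 ⇒ left

3; left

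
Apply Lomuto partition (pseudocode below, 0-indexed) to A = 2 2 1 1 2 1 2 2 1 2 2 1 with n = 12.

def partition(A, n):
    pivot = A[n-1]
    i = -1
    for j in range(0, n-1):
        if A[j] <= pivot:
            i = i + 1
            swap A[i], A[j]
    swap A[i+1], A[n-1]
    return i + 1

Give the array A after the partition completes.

1 1 1 1 1 2 2 2 2 2 2 2

pivot = A[11] = 1; i = -1
j=0: A[0]=2 > 1 → no swap
j=1: A[1]=2 > 1 → no swap
j=2: A[2]=1 ≤ 1 → i=0, swap A[0],A[2] → 1 2 2 1 2 1 2 2 1 2 2 1
j=3: A[3]=1 ≤ 1 → i=1, swap A[1],A[3] → 1 1 2 2 2 1 2 2 1 2 2 1
j=4: A[4]=2 > 1 → no swap
j=5: A[5]=1 ≤ 1 → i=2, swap A[2],A[5] → 1 1 1 2 2 2 2 2 1 2 2 1
j=6: A[6]=2 > 1 → no swap
j=7: A[7]=2 > 1 → no swap
j=8: A[8]=1 ≤ 1 → i=3, swap A[3],A[8] → 1 1 1 1 2 2 2 2 2 2 2 1
j=9: A[9]=2 > 1 → no swap
j=10: A[10]=2 > 1 → no swap
final swap A[4],A[11] → 1 1 1 1 1 2 2 2 2 2 2 2; return 4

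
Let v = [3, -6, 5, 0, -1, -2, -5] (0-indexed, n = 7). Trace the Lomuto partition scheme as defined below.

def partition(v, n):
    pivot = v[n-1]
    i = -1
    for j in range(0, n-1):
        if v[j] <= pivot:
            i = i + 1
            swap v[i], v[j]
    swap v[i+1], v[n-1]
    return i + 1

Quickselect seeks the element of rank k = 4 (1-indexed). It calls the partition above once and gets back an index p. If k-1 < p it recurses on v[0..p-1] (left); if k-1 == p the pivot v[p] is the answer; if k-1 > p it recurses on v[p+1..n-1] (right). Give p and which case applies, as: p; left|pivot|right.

pivot=-5, i=-1
j=0: 3>-5, skip
j=1: -6≤-5, i=0, swap(0,1) ⇒ [-6, 3, 5, 0, -1, -2, -5]
j=2: 5>-5, skip
j=3: 0>-5, skip
j=4: -1>-5, skip
j=5: -2>-5, skip
swap(1,6) ⇒ [-6, -5, 5, 0, -1, -2, 3]; return 1
p = 1; k-1 = 3 > 1 ⇒ right

1; right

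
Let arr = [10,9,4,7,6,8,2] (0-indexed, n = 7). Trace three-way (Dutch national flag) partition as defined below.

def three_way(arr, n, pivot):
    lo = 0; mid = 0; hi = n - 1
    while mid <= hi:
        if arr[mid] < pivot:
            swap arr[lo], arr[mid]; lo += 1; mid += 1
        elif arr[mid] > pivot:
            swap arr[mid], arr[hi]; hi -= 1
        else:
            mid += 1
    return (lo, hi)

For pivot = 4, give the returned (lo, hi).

pivot = 4; lo=0, mid=0, hi=6
arr[mid]=10>4: swap arr[0],arr[6]; hi=5 → [2,9,4,7,6,8,10]
arr[mid]=2<4: swap arr[0],arr[0]; lo=1,mid=1 → [2,9,4,7,6,8,10]
arr[mid]=9>4: swap arr[1],arr[5]; hi=4 → [2,8,4,7,6,9,10]
arr[mid]=8>4: swap arr[1],arr[4]; hi=3 → [2,6,4,7,8,9,10]
arr[mid]=6>4: swap arr[1],arr[3]; hi=2 → [2,7,4,6,8,9,10]
arr[mid]=7>4: swap arr[1],arr[2]; hi=1 → [2,4,7,6,8,9,10]
arr[mid]=4=4: mid=2
end: lo=1, hi=1; arr = [2,4,7,6,8,9,10]

(1, 1)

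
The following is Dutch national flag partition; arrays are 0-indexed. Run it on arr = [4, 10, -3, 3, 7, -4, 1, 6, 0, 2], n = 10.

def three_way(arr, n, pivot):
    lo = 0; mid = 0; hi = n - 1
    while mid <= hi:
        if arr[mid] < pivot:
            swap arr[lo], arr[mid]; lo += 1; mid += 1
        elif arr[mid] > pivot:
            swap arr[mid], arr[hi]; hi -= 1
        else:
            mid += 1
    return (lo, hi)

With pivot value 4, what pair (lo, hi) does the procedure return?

lo=0 mid=0 hi=9
4=4: mid=1
10>4: swap(1,9), hi=8 ⇒ [4, 2, -3, 3, 7, -4, 1, 6, 0, 10]
2<4: swap(0,1), lo=1 mid=2 ⇒ [2, 4, -3, 3, 7, -4, 1, 6, 0, 10]
-3<4: swap(1,2), lo=2 mid=3 ⇒ [2, -3, 4, 3, 7, -4, 1, 6, 0, 10]
3<4: swap(2,3), lo=3 mid=4 ⇒ [2, -3, 3, 4, 7, -4, 1, 6, 0, 10]
7>4: swap(4,8), hi=7 ⇒ [2, -3, 3, 4, 0, -4, 1, 6, 7, 10]
0<4: swap(3,4), lo=4 mid=5 ⇒ [2, -3, 3, 0, 4, -4, 1, 6, 7, 10]
-4<4: swap(4,5), lo=5 mid=6 ⇒ [2, -3, 3, 0, -4, 4, 1, 6, 7, 10]
1<4: swap(5,6), lo=6 mid=7 ⇒ [2, -3, 3, 0, -4, 1, 4, 6, 7, 10]
6>4: swap(7,7), hi=6 ⇒ [2, -3, 3, 0, -4, 1, 4, 6, 7, 10]
done. lo=6 hi=6; arr=[2, -3, 3, 0, -4, 1, 4, 6, 7, 10]

(6, 6)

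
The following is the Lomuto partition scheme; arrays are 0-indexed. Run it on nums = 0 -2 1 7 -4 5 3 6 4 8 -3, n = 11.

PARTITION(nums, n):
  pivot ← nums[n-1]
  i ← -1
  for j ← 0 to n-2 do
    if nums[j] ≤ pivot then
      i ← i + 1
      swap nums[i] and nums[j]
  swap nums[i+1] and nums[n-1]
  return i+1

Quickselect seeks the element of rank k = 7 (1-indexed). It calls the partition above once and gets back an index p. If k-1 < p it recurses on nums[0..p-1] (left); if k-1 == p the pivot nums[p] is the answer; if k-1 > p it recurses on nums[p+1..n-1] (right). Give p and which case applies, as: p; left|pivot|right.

1; right

pivot = nums[10] = -3; i = -1
j=0: nums[0]=0 > -3 → no swap
j=1: nums[1]=-2 > -3 → no swap
j=2: nums[2]=1 > -3 → no swap
j=3: nums[3]=7 > -3 → no swap
j=4: nums[4]=-4 ≤ -3 → i=0, swap nums[0],nums[4] → -4 -2 1 7 0 5 3 6 4 8 -3
j=5: nums[5]=5 > -3 → no swap
j=6: nums[6]=3 > -3 → no swap
j=7: nums[7]=6 > -3 → no swap
j=8: nums[8]=4 > -3 → no swap
j=9: nums[9]=8 > -3 → no swap
final swap nums[1],nums[10] → -4 -3 1 7 0 5 3 6 4 8 -2; return 1
p = 1; k-1 = 6 > 1 ⇒ right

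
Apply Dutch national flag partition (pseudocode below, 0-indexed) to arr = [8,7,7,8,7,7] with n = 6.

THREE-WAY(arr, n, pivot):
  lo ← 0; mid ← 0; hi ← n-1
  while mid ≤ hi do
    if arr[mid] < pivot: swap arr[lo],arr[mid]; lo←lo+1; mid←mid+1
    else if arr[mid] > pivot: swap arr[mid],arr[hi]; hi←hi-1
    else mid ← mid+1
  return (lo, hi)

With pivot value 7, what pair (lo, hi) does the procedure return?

pivot = 7; lo=0, mid=0, hi=5
arr[mid]=8>7: swap arr[0],arr[5]; hi=4 → [7,7,7,8,7,8]
arr[mid]=7=7: mid=1
arr[mid]=7=7: mid=2
arr[mid]=7=7: mid=3
arr[mid]=8>7: swap arr[3],arr[4]; hi=3 → [7,7,7,7,8,8]
arr[mid]=7=7: mid=4
end: lo=0, hi=3; arr = [7,7,7,7,8,8]

(0, 3)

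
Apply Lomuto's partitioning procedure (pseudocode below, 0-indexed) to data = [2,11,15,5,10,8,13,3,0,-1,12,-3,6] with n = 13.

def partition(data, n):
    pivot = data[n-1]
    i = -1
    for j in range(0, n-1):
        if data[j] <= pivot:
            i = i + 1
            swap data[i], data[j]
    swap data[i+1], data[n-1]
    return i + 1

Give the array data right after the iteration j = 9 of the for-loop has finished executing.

[2,5,3,0,-1,8,13,15,11,10,12,-3,6]

pivot=6, i=-1
j=0: 2≤6, i=0, swap(0,0) ⇒ [2,11,15,5,10,8,13,3,0,-1,12,-3,6]
j=1: 11>6, skip
j=2: 15>6, skip
j=3: 5≤6, i=1, swap(1,3) ⇒ [2,5,15,11,10,8,13,3,0,-1,12,-3,6]
j=4: 10>6, skip
j=5: 8>6, skip
j=6: 13>6, skip
j=7: 3≤6, i=2, swap(2,7) ⇒ [2,5,3,11,10,8,13,15,0,-1,12,-3,6]
j=8: 0≤6, i=3, swap(3,8) ⇒ [2,5,3,0,10,8,13,15,11,-1,12,-3,6]
j=9: -1≤6, i=4, swap(4,9) ⇒ [2,5,3,0,-1,8,13,15,11,10,12,-3,6]
(after j=9) data = [2,5,3,0,-1,8,13,15,11,10,12,-3,6]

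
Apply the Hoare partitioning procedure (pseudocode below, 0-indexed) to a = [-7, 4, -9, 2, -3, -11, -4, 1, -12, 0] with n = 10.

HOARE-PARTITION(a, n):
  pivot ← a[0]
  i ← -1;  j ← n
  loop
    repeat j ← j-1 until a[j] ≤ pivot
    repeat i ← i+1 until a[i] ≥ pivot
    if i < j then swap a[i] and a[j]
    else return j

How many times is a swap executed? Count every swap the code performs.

pivot = a[0] = -7; i = -1, j = 10
j→8 (a[8]=-12≤-7), i→0 (a[0]=-7≥-7); i<j, swap → [-12, 4, -9, 2, -3, -11, -4, 1, -7, 0]
j→5 (a[5]=-11≤-7), i→1 (a[1]=4≥-7); i<j, swap → [-12, -11, -9, 2, -3, 4, -4, 1, -7, 0]
j→2, i→3; i≥j, return j=2. a = [-12, -11, -9, 2, -3, 4, -4, 1, -7, 0]

2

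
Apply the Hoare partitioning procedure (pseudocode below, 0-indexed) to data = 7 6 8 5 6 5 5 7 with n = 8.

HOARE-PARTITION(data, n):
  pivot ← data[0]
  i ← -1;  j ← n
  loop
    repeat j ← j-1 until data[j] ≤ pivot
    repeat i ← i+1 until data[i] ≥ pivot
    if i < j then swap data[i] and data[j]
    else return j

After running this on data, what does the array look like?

7 6 5 5 6 5 8 7

pivot = data[0] = 7; i = -1, j = 8
j→7 (data[7]=7≤7), i→0 (data[0]=7≥7); i<j, swap → 7 6 8 5 6 5 5 7
j→6 (data[6]=5≤7), i→2 (data[2]=8≥7); i<j, swap → 7 6 5 5 6 5 8 7
j→5, i→6; i≥j, return j=5. data = 7 6 5 5 6 5 8 7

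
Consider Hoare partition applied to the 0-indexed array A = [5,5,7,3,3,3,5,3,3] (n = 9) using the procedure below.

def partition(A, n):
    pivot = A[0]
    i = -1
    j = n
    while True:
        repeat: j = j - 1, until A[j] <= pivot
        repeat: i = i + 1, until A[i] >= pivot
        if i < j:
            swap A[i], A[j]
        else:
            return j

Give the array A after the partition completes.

pivot=5
j stops at 8 (3), i stops at 0 (5); swap ⇒ [3,5,7,3,3,3,5,3,5]
j stops at 7 (3), i stops at 1 (5); swap ⇒ [3,3,7,3,3,3,5,5,5]
j stops at 6 (5), i stops at 2 (7); swap ⇒ [3,3,5,3,3,3,7,5,5]
j stops at 5, i stops at 6; i≥j ⇒ return 5. A=[3,3,5,3,3,3,7,5,5]

[3,3,5,3,3,3,7,5,5]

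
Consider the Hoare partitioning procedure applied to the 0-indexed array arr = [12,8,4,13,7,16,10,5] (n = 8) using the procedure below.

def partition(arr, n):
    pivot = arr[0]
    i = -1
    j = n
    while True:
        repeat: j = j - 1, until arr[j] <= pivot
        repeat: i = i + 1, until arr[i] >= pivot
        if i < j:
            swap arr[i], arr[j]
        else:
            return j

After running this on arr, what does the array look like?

pivot=12
j stops at 7 (5), i stops at 0 (12); swap ⇒ [5,8,4,13,7,16,10,12]
j stops at 6 (10), i stops at 3 (13); swap ⇒ [5,8,4,10,7,16,13,12]
j stops at 4, i stops at 5; i≥j ⇒ return 4. arr=[5,8,4,10,7,16,13,12]

[5,8,4,10,7,16,13,12]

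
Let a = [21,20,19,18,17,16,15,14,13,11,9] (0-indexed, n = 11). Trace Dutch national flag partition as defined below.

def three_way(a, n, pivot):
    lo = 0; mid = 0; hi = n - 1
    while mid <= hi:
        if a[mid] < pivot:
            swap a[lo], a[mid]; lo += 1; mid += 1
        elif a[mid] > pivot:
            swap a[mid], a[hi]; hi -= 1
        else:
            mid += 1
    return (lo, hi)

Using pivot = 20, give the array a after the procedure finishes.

lo=0 mid=0 hi=10
21>20: swap(0,10), hi=9 ⇒ [9,20,19,18,17,16,15,14,13,11,21]
9<20: swap(0,0), lo=1 mid=1 ⇒ [9,20,19,18,17,16,15,14,13,11,21]
20=20: mid=2
19<20: swap(1,2), lo=2 mid=3 ⇒ [9,19,20,18,17,16,15,14,13,11,21]
18<20: swap(2,3), lo=3 mid=4 ⇒ [9,19,18,20,17,16,15,14,13,11,21]
17<20: swap(3,4), lo=4 mid=5 ⇒ [9,19,18,17,20,16,15,14,13,11,21]
16<20: swap(4,5), lo=5 mid=6 ⇒ [9,19,18,17,16,20,15,14,13,11,21]
15<20: swap(5,6), lo=6 mid=7 ⇒ [9,19,18,17,16,15,20,14,13,11,21]
14<20: swap(6,7), lo=7 mid=8 ⇒ [9,19,18,17,16,15,14,20,13,11,21]
13<20: swap(7,8), lo=8 mid=9 ⇒ [9,19,18,17,16,15,14,13,20,11,21]
11<20: swap(8,9), lo=9 mid=10 ⇒ [9,19,18,17,16,15,14,13,11,20,21]
done. lo=9 hi=9; a=[9,19,18,17,16,15,14,13,11,20,21]

[9,19,18,17,16,15,14,13,11,20,21]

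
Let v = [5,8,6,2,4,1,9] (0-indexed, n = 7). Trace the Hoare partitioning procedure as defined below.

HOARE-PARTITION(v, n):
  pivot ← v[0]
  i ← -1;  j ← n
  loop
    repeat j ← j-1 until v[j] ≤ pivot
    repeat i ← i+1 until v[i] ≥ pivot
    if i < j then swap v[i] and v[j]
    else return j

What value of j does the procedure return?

pivot=5
j stops at 5 (1), i stops at 0 (5); swap ⇒ [1,8,6,2,4,5,9]
j stops at 4 (4), i stops at 1 (8); swap ⇒ [1,4,6,2,8,5,9]
j stops at 3 (2), i stops at 2 (6); swap ⇒ [1,4,2,6,8,5,9]
j stops at 2, i stops at 3; i≥j ⇒ return 2. v=[1,4,2,6,8,5,9]

2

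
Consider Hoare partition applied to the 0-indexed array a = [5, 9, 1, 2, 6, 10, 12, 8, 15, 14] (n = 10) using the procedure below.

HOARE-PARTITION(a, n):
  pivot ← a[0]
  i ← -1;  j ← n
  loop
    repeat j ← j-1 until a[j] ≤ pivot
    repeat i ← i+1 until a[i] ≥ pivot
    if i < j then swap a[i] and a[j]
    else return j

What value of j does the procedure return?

pivot = a[0] = 5; i = -1, j = 10
j→3 (a[3]=2≤5), i→0 (a[0]=5≥5); i<j, swap → [2, 9, 1, 5, 6, 10, 12, 8, 15, 14]
j→2 (a[2]=1≤5), i→1 (a[1]=9≥5); i<j, swap → [2, 1, 9, 5, 6, 10, 12, 8, 15, 14]
j→1, i→2; i≥j, return j=1. a = [2, 1, 9, 5, 6, 10, 12, 8, 15, 14]

1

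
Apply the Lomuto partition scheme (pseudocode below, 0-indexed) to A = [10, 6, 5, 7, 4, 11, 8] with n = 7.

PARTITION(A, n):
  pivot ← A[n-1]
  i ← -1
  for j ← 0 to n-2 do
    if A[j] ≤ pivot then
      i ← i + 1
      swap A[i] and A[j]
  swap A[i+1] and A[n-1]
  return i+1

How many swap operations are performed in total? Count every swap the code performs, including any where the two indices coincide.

pivot = A[6] = 8; i = -1
j=0: A[0]=10 > 8 → no swap
j=1: A[1]=6 ≤ 8 → i=0, swap A[0],A[1] → [6, 10, 5, 7, 4, 11, 8]
j=2: A[2]=5 ≤ 8 → i=1, swap A[1],A[2] → [6, 5, 10, 7, 4, 11, 8]
j=3: A[3]=7 ≤ 8 → i=2, swap A[2],A[3] → [6, 5, 7, 10, 4, 11, 8]
j=4: A[4]=4 ≤ 8 → i=3, swap A[3],A[4] → [6, 5, 7, 4, 10, 11, 8]
j=5: A[5]=11 > 8 → no swap
final swap A[4],A[6] → [6, 5, 7, 4, 8, 11, 10]; return 4

5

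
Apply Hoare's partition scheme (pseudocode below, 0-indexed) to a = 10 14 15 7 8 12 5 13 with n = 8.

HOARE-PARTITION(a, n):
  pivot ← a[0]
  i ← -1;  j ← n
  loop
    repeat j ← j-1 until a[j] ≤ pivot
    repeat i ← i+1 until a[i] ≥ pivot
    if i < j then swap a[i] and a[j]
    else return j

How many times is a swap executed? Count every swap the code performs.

pivot = a[0] = 10; i = -1, j = 8
j→6 (a[6]=5≤10), i→0 (a[0]=10≥10); i<j, swap → 5 14 15 7 8 12 10 13
j→4 (a[4]=8≤10), i→1 (a[1]=14≥10); i<j, swap → 5 8 15 7 14 12 10 13
j→3 (a[3]=7≤10), i→2 (a[2]=15≥10); i<j, swap → 5 8 7 15 14 12 10 13
j→2, i→3; i≥j, return j=2. a = 5 8 7 15 14 12 10 13

3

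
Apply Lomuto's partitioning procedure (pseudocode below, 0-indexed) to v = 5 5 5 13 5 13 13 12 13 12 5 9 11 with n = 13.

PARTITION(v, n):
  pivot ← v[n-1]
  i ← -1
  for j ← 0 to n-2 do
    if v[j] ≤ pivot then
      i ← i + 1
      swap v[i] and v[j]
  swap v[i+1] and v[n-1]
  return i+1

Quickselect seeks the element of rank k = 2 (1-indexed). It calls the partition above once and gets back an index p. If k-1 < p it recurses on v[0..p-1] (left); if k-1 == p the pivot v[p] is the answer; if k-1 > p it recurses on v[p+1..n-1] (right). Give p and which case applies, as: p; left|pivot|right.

6; left

pivot = v[12] = 11; i = -1
j=0: v[0]=5 ≤ 11 → i=0, swap v[0],v[0] (no change) → 5 5 5 13 5 13 13 12 13 12 5 9 11
j=1: v[1]=5 ≤ 11 → i=1, swap v[1],v[1] (no change) → 5 5 5 13 5 13 13 12 13 12 5 9 11
j=2: v[2]=5 ≤ 11 → i=2, swap v[2],v[2] (no change) → 5 5 5 13 5 13 13 12 13 12 5 9 11
j=3: v[3]=13 > 11 → no swap
j=4: v[4]=5 ≤ 11 → i=3, swap v[3],v[4] → 5 5 5 5 13 13 13 12 13 12 5 9 11
j=5: v[5]=13 > 11 → no swap
j=6: v[6]=13 > 11 → no swap
j=7: v[7]=12 > 11 → no swap
j=8: v[8]=13 > 11 → no swap
j=9: v[9]=12 > 11 → no swap
j=10: v[10]=5 ≤ 11 → i=4, swap v[4],v[10] → 5 5 5 5 5 13 13 12 13 12 13 9 11
j=11: v[11]=9 ≤ 11 → i=5, swap v[5],v[11] → 5 5 5 5 5 9 13 12 13 12 13 13 11
final swap v[6],v[12] → 5 5 5 5 5 9 11 12 13 12 13 13 13; return 6
p = 6; k-1 = 1 < 6 ⇒ left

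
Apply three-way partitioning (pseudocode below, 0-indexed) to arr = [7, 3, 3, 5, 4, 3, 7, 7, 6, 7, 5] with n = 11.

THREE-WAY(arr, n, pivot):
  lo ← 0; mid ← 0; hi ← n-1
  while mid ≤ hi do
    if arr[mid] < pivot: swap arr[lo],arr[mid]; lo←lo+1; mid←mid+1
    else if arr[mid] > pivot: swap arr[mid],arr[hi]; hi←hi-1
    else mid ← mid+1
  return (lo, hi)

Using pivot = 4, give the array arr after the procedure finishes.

lo=0 mid=0 hi=10
7>4: swap(0,10), hi=9 ⇒ [5, 3, 3, 5, 4, 3, 7, 7, 6, 7, 7]
5>4: swap(0,9), hi=8 ⇒ [7, 3, 3, 5, 4, 3, 7, 7, 6, 5, 7]
7>4: swap(0,8), hi=7 ⇒ [6, 3, 3, 5, 4, 3, 7, 7, 7, 5, 7]
6>4: swap(0,7), hi=6 ⇒ [7, 3, 3, 5, 4, 3, 7, 6, 7, 5, 7]
7>4: swap(0,6), hi=5 ⇒ [7, 3, 3, 5, 4, 3, 7, 6, 7, 5, 7]
7>4: swap(0,5), hi=4 ⇒ [3, 3, 3, 5, 4, 7, 7, 6, 7, 5, 7]
3<4: swap(0,0), lo=1 mid=1 ⇒ [3, 3, 3, 5, 4, 7, 7, 6, 7, 5, 7]
3<4: swap(1,1), lo=2 mid=2 ⇒ [3, 3, 3, 5, 4, 7, 7, 6, 7, 5, 7]
3<4: swap(2,2), lo=3 mid=3 ⇒ [3, 3, 3, 5, 4, 7, 7, 6, 7, 5, 7]
5>4: swap(3,4), hi=3 ⇒ [3, 3, 3, 4, 5, 7, 7, 6, 7, 5, 7]
4=4: mid=4
done. lo=3 hi=3; arr=[3, 3, 3, 4, 5, 7, 7, 6, 7, 5, 7]

[3, 3, 3, 4, 5, 7, 7, 6, 7, 5, 7]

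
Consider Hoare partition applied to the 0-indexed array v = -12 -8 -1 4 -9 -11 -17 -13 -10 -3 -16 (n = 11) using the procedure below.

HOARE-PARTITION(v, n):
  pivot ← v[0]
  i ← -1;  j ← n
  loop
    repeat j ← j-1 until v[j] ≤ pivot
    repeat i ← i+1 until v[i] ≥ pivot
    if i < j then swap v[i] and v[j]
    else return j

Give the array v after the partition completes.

pivot = v[0] = -12; i = -1, j = 11
j→10 (v[10]=-16≤-12), i→0 (v[0]=-12≥-12); i<j, swap → -16 -8 -1 4 -9 -11 -17 -13 -10 -3 -12
j→7 (v[7]=-13≤-12), i→1 (v[1]=-8≥-12); i<j, swap → -16 -13 -1 4 -9 -11 -17 -8 -10 -3 -12
j→6 (v[6]=-17≤-12), i→2 (v[2]=-1≥-12); i<j, swap → -16 -13 -17 4 -9 -11 -1 -8 -10 -3 -12
j→2, i→3; i≥j, return j=2. v = -16 -13 -17 4 -9 -11 -1 -8 -10 -3 -12

-16 -13 -17 4 -9 -11 -1 -8 -10 -3 -12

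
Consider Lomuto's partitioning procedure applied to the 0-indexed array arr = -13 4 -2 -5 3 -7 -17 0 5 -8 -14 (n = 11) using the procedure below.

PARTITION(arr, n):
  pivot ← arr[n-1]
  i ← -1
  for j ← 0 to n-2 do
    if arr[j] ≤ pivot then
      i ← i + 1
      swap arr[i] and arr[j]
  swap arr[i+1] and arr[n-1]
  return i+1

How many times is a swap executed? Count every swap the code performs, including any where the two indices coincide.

2

pivot=-14, i=-1
j=0: -13>-14, skip
j=1: 4>-14, skip
j=2: -2>-14, skip
j=3: -5>-14, skip
j=4: 3>-14, skip
j=5: -7>-14, skip
j=6: -17≤-14, i=0, swap(0,6) ⇒ -17 4 -2 -5 3 -7 -13 0 5 -8 -14
j=7: 0>-14, skip
j=8: 5>-14, skip
j=9: -8>-14, skip
swap(1,10) ⇒ -17 -14 -2 -5 3 -7 -13 0 5 -8 4; return 1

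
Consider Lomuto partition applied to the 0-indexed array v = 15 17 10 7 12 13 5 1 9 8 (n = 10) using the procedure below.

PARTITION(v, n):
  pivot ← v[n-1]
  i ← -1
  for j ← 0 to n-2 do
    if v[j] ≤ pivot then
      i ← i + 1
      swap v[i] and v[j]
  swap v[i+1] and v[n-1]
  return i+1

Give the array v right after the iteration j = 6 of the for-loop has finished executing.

pivot = v[9] = 8; i = -1
j=0: v[0]=15 > 8 → no swap
j=1: v[1]=17 > 8 → no swap
j=2: v[2]=10 > 8 → no swap
j=3: v[3]=7 ≤ 8 → i=0, swap v[0],v[3] → 7 17 10 15 12 13 5 1 9 8
j=4: v[4]=12 > 8 → no swap
j=5: v[5]=13 > 8 → no swap
j=6: v[6]=5 ≤ 8 → i=1, swap v[1],v[6] → 7 5 10 15 12 13 17 1 9 8
(after j=6) v = 7 5 10 15 12 13 17 1 9 8

7 5 10 15 12 13 17 1 9 8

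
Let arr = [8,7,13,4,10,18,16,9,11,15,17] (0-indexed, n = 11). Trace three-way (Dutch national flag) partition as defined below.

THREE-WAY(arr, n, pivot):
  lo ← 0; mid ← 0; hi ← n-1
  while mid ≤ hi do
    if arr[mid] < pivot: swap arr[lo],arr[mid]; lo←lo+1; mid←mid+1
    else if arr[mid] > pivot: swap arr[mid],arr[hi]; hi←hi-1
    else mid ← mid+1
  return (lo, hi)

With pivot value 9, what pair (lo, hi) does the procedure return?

(3, 3)

pivot = 9; lo=0, mid=0, hi=10
arr[mid]=8<9: swap arr[0],arr[0]; lo=1,mid=1 → [8,7,13,4,10,18,16,9,11,15,17]
arr[mid]=7<9: swap arr[1],arr[1]; lo=2,mid=2 → [8,7,13,4,10,18,16,9,11,15,17]
arr[mid]=13>9: swap arr[2],arr[10]; hi=9 → [8,7,17,4,10,18,16,9,11,15,13]
arr[mid]=17>9: swap arr[2],arr[9]; hi=8 → [8,7,15,4,10,18,16,9,11,17,13]
arr[mid]=15>9: swap arr[2],arr[8]; hi=7 → [8,7,11,4,10,18,16,9,15,17,13]
arr[mid]=11>9: swap arr[2],arr[7]; hi=6 → [8,7,9,4,10,18,16,11,15,17,13]
arr[mid]=9=9: mid=3
arr[mid]=4<9: swap arr[2],arr[3]; lo=3,mid=4 → [8,7,4,9,10,18,16,11,15,17,13]
arr[mid]=10>9: swap arr[4],arr[6]; hi=5 → [8,7,4,9,16,18,10,11,15,17,13]
arr[mid]=16>9: swap arr[4],arr[5]; hi=4 → [8,7,4,9,18,16,10,11,15,17,13]
arr[mid]=18>9: swap arr[4],arr[4]; hi=3 → [8,7,4,9,18,16,10,11,15,17,13]
end: lo=3, hi=3; arr = [8,7,4,9,18,16,10,11,15,17,13]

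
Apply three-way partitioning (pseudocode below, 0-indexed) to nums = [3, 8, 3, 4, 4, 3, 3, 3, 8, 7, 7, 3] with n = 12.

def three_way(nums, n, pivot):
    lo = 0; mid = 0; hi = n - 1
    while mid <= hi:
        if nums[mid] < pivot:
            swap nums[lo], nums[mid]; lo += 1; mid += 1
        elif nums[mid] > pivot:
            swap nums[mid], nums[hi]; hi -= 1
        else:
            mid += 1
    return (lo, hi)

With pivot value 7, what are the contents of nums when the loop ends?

pivot = 7; lo=0, mid=0, hi=11
nums[mid]=3<7: swap nums[0],nums[0]; lo=1,mid=1 → [3, 8, 3, 4, 4, 3, 3, 3, 8, 7, 7, 3]
nums[mid]=8>7: swap nums[1],nums[11]; hi=10 → [3, 3, 3, 4, 4, 3, 3, 3, 8, 7, 7, 8]
nums[mid]=3<7: swap nums[1],nums[1]; lo=2,mid=2 → [3, 3, 3, 4, 4, 3, 3, 3, 8, 7, 7, 8]
nums[mid]=3<7: swap nums[2],nums[2]; lo=3,mid=3 → [3, 3, 3, 4, 4, 3, 3, 3, 8, 7, 7, 8]
nums[mid]=4<7: swap nums[3],nums[3]; lo=4,mid=4 → [3, 3, 3, 4, 4, 3, 3, 3, 8, 7, 7, 8]
nums[mid]=4<7: swap nums[4],nums[4]; lo=5,mid=5 → [3, 3, 3, 4, 4, 3, 3, 3, 8, 7, 7, 8]
nums[mid]=3<7: swap nums[5],nums[5]; lo=6,mid=6 → [3, 3, 3, 4, 4, 3, 3, 3, 8, 7, 7, 8]
nums[mid]=3<7: swap nums[6],nums[6]; lo=7,mid=7 → [3, 3, 3, 4, 4, 3, 3, 3, 8, 7, 7, 8]
nums[mid]=3<7: swap nums[7],nums[7]; lo=8,mid=8 → [3, 3, 3, 4, 4, 3, 3, 3, 8, 7, 7, 8]
nums[mid]=8>7: swap nums[8],nums[10]; hi=9 → [3, 3, 3, 4, 4, 3, 3, 3, 7, 7, 8, 8]
nums[mid]=7=7: mid=9
nums[mid]=7=7: mid=10
end: lo=8, hi=9; nums = [3, 3, 3, 4, 4, 3, 3, 3, 7, 7, 8, 8]

[3, 3, 3, 4, 4, 3, 3, 3, 7, 7, 8, 8]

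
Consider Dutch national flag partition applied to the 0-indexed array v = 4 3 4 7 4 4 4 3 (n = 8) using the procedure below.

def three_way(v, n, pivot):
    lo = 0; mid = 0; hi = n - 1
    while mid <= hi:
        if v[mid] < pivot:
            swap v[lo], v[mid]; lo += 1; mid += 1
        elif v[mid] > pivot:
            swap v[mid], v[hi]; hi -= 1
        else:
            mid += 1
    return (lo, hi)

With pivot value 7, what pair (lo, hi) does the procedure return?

lo=0 mid=0 hi=7
4<7: swap(0,0), lo=1 mid=1 ⇒ 4 3 4 7 4 4 4 3
3<7: swap(1,1), lo=2 mid=2 ⇒ 4 3 4 7 4 4 4 3
4<7: swap(2,2), lo=3 mid=3 ⇒ 4 3 4 7 4 4 4 3
7=7: mid=4
4<7: swap(3,4), lo=4 mid=5 ⇒ 4 3 4 4 7 4 4 3
4<7: swap(4,5), lo=5 mid=6 ⇒ 4 3 4 4 4 7 4 3
4<7: swap(5,6), lo=6 mid=7 ⇒ 4 3 4 4 4 4 7 3
3<7: swap(6,7), lo=7 mid=8 ⇒ 4 3 4 4 4 4 3 7
done. lo=7 hi=7; v=4 3 4 4 4 4 3 7

(7, 7)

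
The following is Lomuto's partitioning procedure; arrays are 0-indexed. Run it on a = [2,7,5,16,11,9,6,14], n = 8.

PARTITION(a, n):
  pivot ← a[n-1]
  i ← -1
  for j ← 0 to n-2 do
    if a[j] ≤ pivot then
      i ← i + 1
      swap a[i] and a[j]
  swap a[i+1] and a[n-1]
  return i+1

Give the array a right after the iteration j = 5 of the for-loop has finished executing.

[2,7,5,11,9,16,6,14]

pivot = a[7] = 14; i = -1
j=0: a[0]=2 ≤ 14 → i=0, swap a[0],a[0] (no change) → [2,7,5,16,11,9,6,14]
j=1: a[1]=7 ≤ 14 → i=1, swap a[1],a[1] (no change) → [2,7,5,16,11,9,6,14]
j=2: a[2]=5 ≤ 14 → i=2, swap a[2],a[2] (no change) → [2,7,5,16,11,9,6,14]
j=3: a[3]=16 > 14 → no swap
j=4: a[4]=11 ≤ 14 → i=3, swap a[3],a[4] → [2,7,5,11,16,9,6,14]
j=5: a[5]=9 ≤ 14 → i=4, swap a[4],a[5] → [2,7,5,11,9,16,6,14]
(after j=5) a = [2,7,5,11,9,16,6,14]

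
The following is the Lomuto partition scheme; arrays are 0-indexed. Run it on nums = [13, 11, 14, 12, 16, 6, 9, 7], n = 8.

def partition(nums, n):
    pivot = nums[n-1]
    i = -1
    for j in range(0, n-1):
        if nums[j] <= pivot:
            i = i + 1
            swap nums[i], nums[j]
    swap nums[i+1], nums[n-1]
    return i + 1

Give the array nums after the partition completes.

[6, 7, 14, 12, 16, 13, 9, 11]

pivot = nums[7] = 7; i = -1
j=0: nums[0]=13 > 7 → no swap
j=1: nums[1]=11 > 7 → no swap
j=2: nums[2]=14 > 7 → no swap
j=3: nums[3]=12 > 7 → no swap
j=4: nums[4]=16 > 7 → no swap
j=5: nums[5]=6 ≤ 7 → i=0, swap nums[0],nums[5] → [6, 11, 14, 12, 16, 13, 9, 7]
j=6: nums[6]=9 > 7 → no swap
final swap nums[1],nums[7] → [6, 7, 14, 12, 16, 13, 9, 11]; return 1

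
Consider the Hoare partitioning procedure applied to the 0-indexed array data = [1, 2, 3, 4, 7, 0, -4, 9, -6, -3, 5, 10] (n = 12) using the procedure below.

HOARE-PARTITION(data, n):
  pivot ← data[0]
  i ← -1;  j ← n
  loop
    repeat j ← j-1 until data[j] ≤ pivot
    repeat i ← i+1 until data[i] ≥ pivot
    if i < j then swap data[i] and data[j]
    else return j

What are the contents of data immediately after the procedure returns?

pivot = data[0] = 1; i = -1, j = 12
j→9 (data[9]=-3≤1), i→0 (data[0]=1≥1); i<j, swap → [-3, 2, 3, 4, 7, 0, -4, 9, -6, 1, 5, 10]
j→8 (data[8]=-6≤1), i→1 (data[1]=2≥1); i<j, swap → [-3, -6, 3, 4, 7, 0, -4, 9, 2, 1, 5, 10]
j→6 (data[6]=-4≤1), i→2 (data[2]=3≥1); i<j, swap → [-3, -6, -4, 4, 7, 0, 3, 9, 2, 1, 5, 10]
j→5 (data[5]=0≤1), i→3 (data[3]=4≥1); i<j, swap → [-3, -6, -4, 0, 7, 4, 3, 9, 2, 1, 5, 10]
j→3, i→4; i≥j, return j=3. data = [-3, -6, -4, 0, 7, 4, 3, 9, 2, 1, 5, 10]

[-3, -6, -4, 0, 7, 4, 3, 9, 2, 1, 5, 10]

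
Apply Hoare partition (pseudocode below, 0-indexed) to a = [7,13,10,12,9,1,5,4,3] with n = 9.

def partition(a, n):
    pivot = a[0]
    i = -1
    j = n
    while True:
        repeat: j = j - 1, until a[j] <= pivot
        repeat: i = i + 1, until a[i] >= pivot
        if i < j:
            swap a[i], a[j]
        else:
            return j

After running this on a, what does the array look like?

pivot = a[0] = 7; i = -1, j = 9
j→8 (a[8]=3≤7), i→0 (a[0]=7≥7); i<j, swap → [3,13,10,12,9,1,5,4,7]
j→7 (a[7]=4≤7), i→1 (a[1]=13≥7); i<j, swap → [3,4,10,12,9,1,5,13,7]
j→6 (a[6]=5≤7), i→2 (a[2]=10≥7); i<j, swap → [3,4,5,12,9,1,10,13,7]
j→5 (a[5]=1≤7), i→3 (a[3]=12≥7); i<j, swap → [3,4,5,1,9,12,10,13,7]
j→3, i→4; i≥j, return j=3. a = [3,4,5,1,9,12,10,13,7]

[3,4,5,1,9,12,10,13,7]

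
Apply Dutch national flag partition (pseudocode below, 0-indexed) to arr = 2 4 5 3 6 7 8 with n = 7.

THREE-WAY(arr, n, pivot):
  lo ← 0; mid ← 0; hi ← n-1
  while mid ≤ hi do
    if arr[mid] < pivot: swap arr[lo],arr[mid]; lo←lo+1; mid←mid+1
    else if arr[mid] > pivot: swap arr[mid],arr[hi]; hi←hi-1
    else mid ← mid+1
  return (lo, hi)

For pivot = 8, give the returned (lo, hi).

(6, 6)

pivot = 8; lo=0, mid=0, hi=6
arr[mid]=2<8: swap arr[0],arr[0]; lo=1,mid=1 → 2 4 5 3 6 7 8
arr[mid]=4<8: swap arr[1],arr[1]; lo=2,mid=2 → 2 4 5 3 6 7 8
arr[mid]=5<8: swap arr[2],arr[2]; lo=3,mid=3 → 2 4 5 3 6 7 8
arr[mid]=3<8: swap arr[3],arr[3]; lo=4,mid=4 → 2 4 5 3 6 7 8
arr[mid]=6<8: swap arr[4],arr[4]; lo=5,mid=5 → 2 4 5 3 6 7 8
arr[mid]=7<8: swap arr[5],arr[5]; lo=6,mid=6 → 2 4 5 3 6 7 8
arr[mid]=8=8: mid=7
end: lo=6, hi=6; arr = 2 4 5 3 6 7 8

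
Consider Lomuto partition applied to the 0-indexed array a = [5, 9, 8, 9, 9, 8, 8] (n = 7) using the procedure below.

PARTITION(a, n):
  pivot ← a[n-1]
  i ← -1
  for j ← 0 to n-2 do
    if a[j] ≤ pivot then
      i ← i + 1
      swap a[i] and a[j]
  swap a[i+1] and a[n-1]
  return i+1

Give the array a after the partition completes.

[5, 8, 8, 8, 9, 9, 9]

pivot = a[6] = 8; i = -1
j=0: a[0]=5 ≤ 8 → i=0, swap a[0],a[0] (no change) → [5, 9, 8, 9, 9, 8, 8]
j=1: a[1]=9 > 8 → no swap
j=2: a[2]=8 ≤ 8 → i=1, swap a[1],a[2] → [5, 8, 9, 9, 9, 8, 8]
j=3: a[3]=9 > 8 → no swap
j=4: a[4]=9 > 8 → no swap
j=5: a[5]=8 ≤ 8 → i=2, swap a[2],a[5] → [5, 8, 8, 9, 9, 9, 8]
final swap a[3],a[6] → [5, 8, 8, 8, 9, 9, 9]; return 3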